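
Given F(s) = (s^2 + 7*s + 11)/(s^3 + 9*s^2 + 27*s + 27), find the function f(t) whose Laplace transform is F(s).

Factor the denominator: s^3 + 9*s^2 + 27*s + 27 = (s + 3)^3.
Partial fraction decomposition gives [1/(s + 3)] + [(s + 3)^(-2)] + [-1/(s + 3)^3].
Invert each term: 1/(s + 3) ↔ e^(-3t); 1/(s + 3)^2 ↔ t·e^(-3t); -1/(s + 3)^3 ↔ (-1/2)t^2·e^(-3t).

f(t) = -t^2*exp(-3*t)/2 + t*exp(-3*t) + exp(-3*t)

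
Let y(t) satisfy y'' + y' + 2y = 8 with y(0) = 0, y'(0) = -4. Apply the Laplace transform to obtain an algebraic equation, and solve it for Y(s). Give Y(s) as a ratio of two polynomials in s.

Take the Laplace transform of both sides.
The derivative rules (L{y''} = s^2 Y - s·y(0) - y'(0) and L{y'} = sY - y(0), with y(0) = 0, y'(0) = -4) turn the left side into (s^2 + s + 2)Y - (-4).
The right side is L{8} = 8/s.
So (s^2 + s + 2)Y = 8/s + (-4).
Isolate Y and clear denominators.

Y(s) = (-4*s + 8)/(s^3 + s^2 + 2*s)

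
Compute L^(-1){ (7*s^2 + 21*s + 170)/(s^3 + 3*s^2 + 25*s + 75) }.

3*sin(5*t) + 2*cos(5*t) + 5*exp(-3*t)

Factor the denominator: s^3 + 3*s^2 + 25*s + 75 = (s + 3)*(s^2 + 25).
Partial fraction decomposition gives [5/(s + 3)] + [2*s/(s^2 + 25)] + [15/(s^2 + 25)].
Invert each term: 5/(s + 3) ↔ 5e^(-3t); 2·s/(s^2 + 25) ↔ 2cos(5t); 3·5/(s^2 + 25) ↔ 3sin(5t).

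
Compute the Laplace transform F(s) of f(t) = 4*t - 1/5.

F(s) = -1/(5*s) + 4/s^2

The transform is linear, so treat each term independently.
L{-1/5} = (-1/5)/s; (4)·[L{t} = 1!/s^2 = 1/s^2].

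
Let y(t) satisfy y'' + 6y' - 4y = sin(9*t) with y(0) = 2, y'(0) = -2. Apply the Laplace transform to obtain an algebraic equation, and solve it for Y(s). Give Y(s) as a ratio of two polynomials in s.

Laplace-transform each side.
The derivative rules (L{y''} = s^2 Y - s·y(0) - y'(0) and L{y'} = sY - y(0), with y(0) = 2, y'(0) = -2) turn the left side into (s^2 + 6*s - 4)Y - (2*s + 10).
The right side is L{sin(9*t)} = 9/(s^2 + 81).
So (s^2 + 6*s - 4)Y = 9/(s^2 + 81) + (2*s + 10).
Solve for Y(s) and write it as one ratio of polynomials.

Y(s) = (2*s^3 + 10*s^2 + 162*s + 819)/(s^4 + 6*s^3 + 77*s^2 + 486*s - 324)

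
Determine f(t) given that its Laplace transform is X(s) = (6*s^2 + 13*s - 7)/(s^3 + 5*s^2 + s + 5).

Factor the denominator: s^3 + 5*s^2 + s + 5 = (s + 5)*(s^2 + 1).
Partial fraction decomposition gives [3/(s + 5)] + [3*s/(s^2 + 1)] + [-2/(s^2 + 1)].
Invert each term: 3/(s + 5) ↔ 3e^(-5t); 3·s/(s^2 + 1) ↔ 3cos(t); -2·1/(s^2 + 1) ↔ -2sin(t).

f(t) = -2*sin(t) + 3*cos(t) + 3*exp(-5*t)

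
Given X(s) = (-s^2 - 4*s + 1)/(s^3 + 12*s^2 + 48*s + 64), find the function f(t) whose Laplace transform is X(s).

Factor the denominator: s^3 + 12*s^2 + 48*s + 64 = (s + 4)^3.
Partial fraction decomposition gives [-1/(s + 4)] + [4/(s + 4)^2] + [(s + 4)^(-3)].
Invert each term: -1/(s + 4) ↔ -e^(-4t); 4/(s + 4)^2 ↔ 4t·e^(-4t); 1/(s + 4)^3 ↔ (1/2)t^2·e^(-4t).

f(t) = t^2*exp(-4*t)/2 + 4*t*exp(-4*t) - exp(-4*t)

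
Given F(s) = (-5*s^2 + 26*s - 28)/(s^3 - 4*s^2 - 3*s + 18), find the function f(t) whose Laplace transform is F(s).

Factor the denominator: s^3 - 4*s^2 - 3*s + 18 = (s - 3)^2*(s + 2).
Partial fraction decomposition gives [-1/(s - 3)] + [(s - 3)^(-2)] + [-4/(s + 2)].
Invert each term: -1/(s - 3) ↔ -e^(3t); 1/(s - 3)^2 ↔ t·e^(3t); -4/(s + 2) ↔ -4e^(-2t).

f(t) = t*exp(3*t) - exp(3*t) - 4*exp(-2*t)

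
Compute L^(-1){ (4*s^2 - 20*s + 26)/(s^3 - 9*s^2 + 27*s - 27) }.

t^2*exp(3*t) + 4*t*exp(3*t) + 4*exp(3*t)

Factor the denominator: s^3 - 9*s^2 + 27*s - 27 = (s - 3)^3.
Partial fraction decomposition gives [4/(s - 3)] + [4/(s - 3)^2] + [2/(s - 3)^3].
Invert each term: 4/(s - 3) ↔ 4e^(3t); 4/(s - 3)^2 ↔ 4t·e^(3t); 2/(s - 3)^3 ↔ (1)t^2·e^(3t).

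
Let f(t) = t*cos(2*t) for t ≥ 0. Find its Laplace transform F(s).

F(s) = (s - 2)*(s + 2)/(s^2 + 4)^2

L{cos(2t)} = s/(s^2 + 4).
Then apply L{t·g(t)} = -d/ds[G(s)] with G(s) = s/(s^2 + 4):
differentiating 1 time and applying the sign gives (s - 2)*(s + 2)/(s^2 + 4)^2.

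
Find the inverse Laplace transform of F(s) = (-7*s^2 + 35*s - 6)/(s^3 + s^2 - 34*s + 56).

exp(4*t) - 2*exp(2*t) - 6*exp(-7*t)

Factor the denominator: s^3 + s^2 - 34*s + 56 = (s - 4)*(s - 2)*(s + 7).
Partial fraction decomposition gives [1/(s - 4)] + [-2/(s - 2)] + [-6/(s + 7)].
Invert each term: 1/(s - 4) ↔ e^(4t); -2/(s - 2) ↔ -2e^(2t); -6/(s + 7) ↔ -6e^(-7t).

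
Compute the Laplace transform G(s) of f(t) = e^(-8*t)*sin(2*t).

G(s) = 2/((s + 8)^2 + 4)

L{sin(2t)} = 2/(s^2 + 4).
By the first shifting theorem, multiplying by e^(-8t) replaces s with s + 8.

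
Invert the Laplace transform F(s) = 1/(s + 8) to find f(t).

Since L{e^(-8t)} = 1/(s + 8), the inverse is e^(-8*t).

f(t) = exp(-8*t)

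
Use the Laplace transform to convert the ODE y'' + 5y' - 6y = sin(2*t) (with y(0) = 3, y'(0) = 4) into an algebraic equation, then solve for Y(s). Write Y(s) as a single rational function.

Y(s) = (3*s^3 + 19*s^2 + 12*s + 78)/(s^4 + 5*s^3 - 2*s^2 + 20*s - 24)

Transform both sides with L{·}.
The derivative rules (L{y''} = s^2 Y - s·y(0) - y'(0) and L{y'} = sY - y(0), with y(0) = 3, y'(0) = 4) turn the left side into (s^2 + 5*s - 6)Y - (3*s + 19).
The right side is L{sin(2*t)} = 2/(s^2 + 4).
So (s^2 + 5*s - 6)Y = 2/(s^2 + 4) + (3*s + 19).
Isolate Y and clear denominators.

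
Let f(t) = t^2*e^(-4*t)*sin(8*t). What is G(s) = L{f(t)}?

G(s) = 16*(3*s^2 + 24*s - 16)/(s^2 + 8*s + 80)^3

L{sin(8t)} = 8/(s^2 + 64).
Multiplying by e^(-4t) shifts s → s + 4, so L{e^(-4*t)*sin(8*t)} = 8/((s + 4)^2 + 64).
Then apply L{t^2·g(t)} = (-1)^2 d^2/ds^2[H(s)] with H(s) = 8/((s + 4)^2 + 64):
differentiating 2 times and applying the sign gives 16*(3*s^2 + 24*s - 16)/(s^2 + 8*s + 80)^3.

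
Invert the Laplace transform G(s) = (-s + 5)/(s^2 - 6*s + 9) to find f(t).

Factor the denominator: s^2 - 6*s + 9 = (s - 3)^2.
Partial fraction decomposition gives [-1/(s - 3)] + [2/(s - 3)^2].
Invert each term: -1/(s - 3) ↔ -e^(3t); 2/(s - 3)^2 ↔ 2t·e^(3t).

f(t) = 2*t*exp(3*t) - exp(3*t)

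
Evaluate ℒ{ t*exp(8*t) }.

(s - 8)^(-2)

L{e^(8t)} = 1/(s - 8).
Then apply L{t·g(t)} = -d/ds[G(s)] with G(s) = 1/(s - 8):
differentiating 1 time and applying the sign gives (s - 8)^(-2).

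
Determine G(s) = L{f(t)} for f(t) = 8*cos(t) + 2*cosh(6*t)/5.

Apply the Laplace transform termwise.
(2/5)·[L{cosh(6t)} = s/(s^2 - 36)]; (8)·[L{cos(t)} = s/(s^2 + 1)].

G(s) = 8*s/(s^2 + 1) + 2*s/(5*(s^2 - 36))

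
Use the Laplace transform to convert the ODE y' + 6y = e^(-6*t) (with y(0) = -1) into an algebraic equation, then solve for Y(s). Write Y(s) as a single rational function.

Laplace-transform each side.
The derivative rules (L{y'} = sY - y(0) = sY - (-1)) turn the left side into (s + 6)Y - (-1).
The right side is L{e^(-6*t)} = 1/(s + 6).
So (s + 6)Y = 1/(s + 6) + (-1).
Solve for Y(s) and write it as one ratio of polynomials.

Y(s) = (-s - 5)/(s^2 + 12*s + 36)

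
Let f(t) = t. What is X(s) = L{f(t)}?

L{t} = 1!/s^2 = 1/s^2.

X(s) = s^(-2)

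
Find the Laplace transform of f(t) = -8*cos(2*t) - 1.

-8*s/(s^2 + 4) - 1/s

Apply the Laplace transform termwise.
(-8)·[L{cos(2t)} = s/(s^2 + 4)]; L{-1} = -1/s.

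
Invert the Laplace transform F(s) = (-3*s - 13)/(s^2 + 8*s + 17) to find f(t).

f(t) = -exp(-4*t)*sin(t) - 3*exp(-4*t)*cos(t)

Complete the square in the denominator: s^2 + 8*s + 17 = (s + 4)^2 + 1^2.
Split the numerator to match: -3*s - 13 = -3·(s + 4) - 1·1.
Invert each term: -3·(s + 4)/((s + 4)^2 + 1) ↔ -3e^(-4t)cos(t); -1·1/((s + 4)^2 + 1) ↔ -e^(-4t)sin(t).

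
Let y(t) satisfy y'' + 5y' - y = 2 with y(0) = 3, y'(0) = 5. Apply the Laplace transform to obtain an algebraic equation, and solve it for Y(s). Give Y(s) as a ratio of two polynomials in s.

Y(s) = (3*s^2 + 20*s + 2)/(s^3 + 5*s^2 - s)

Laplace-transform each side.
Using L{y''} = s^2 Y - s·y(0) - y'(0) and L{y'} = sY - y(0), with y(0) = 3, y'(0) = 5, the left side becomes (s^2 + 5*s - 1)Y - (3*s + 20).
The right side is L{2} = 2/s.
So (s^2 + 5*s - 1)Y = 2/s + (3*s + 20).
Divide through and combine into a single rational function.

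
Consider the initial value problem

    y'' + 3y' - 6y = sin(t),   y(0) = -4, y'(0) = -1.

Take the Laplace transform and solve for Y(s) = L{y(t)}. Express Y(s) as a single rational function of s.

Y(s) = (-4*s^3 - 13*s^2 - 4*s - 12)/(s^4 + 3*s^3 - 5*s^2 + 3*s - 6)

Apply the Laplace transform to the equation.
The derivative rules (L{y''} = s^2 Y - s·y(0) - y'(0) and L{y'} = sY - y(0), with y(0) = -4, y'(0) = -1) turn the left side into (s^2 + 3*s - 6)Y - (-4*s - 13).
The right side is L{sin(t)} = 1/(s^2 + 1).
So (s^2 + 3*s - 6)Y = 1/(s^2 + 1) + (-4*s - 13).
Solve for Y(s) and write it as one ratio of polynomials.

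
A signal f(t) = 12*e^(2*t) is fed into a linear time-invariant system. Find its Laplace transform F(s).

L{12} = 12/s.
By the first shifting theorem, multiplying by e^(2t) replaces s with s - 2.

F(s) = 12/(s - 2)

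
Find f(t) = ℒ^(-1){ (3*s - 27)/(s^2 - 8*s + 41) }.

Complete the square in the denominator: s^2 - 8*s + 41 = (s - 4)^2 + 5^2.
Split the numerator to match: 3*s - 27 = 3·(s - 4) - 3·5.
Invert each term: 3·(s - 4)/((s - 4)^2 + 25) ↔ 3e^(4t)cos(5t); -3·5/((s - 4)^2 + 25) ↔ -3e^(4t)sin(5t).

f(t) = -3*exp(4*t)*sin(5*t) + 3*exp(4*t)*cos(5*t)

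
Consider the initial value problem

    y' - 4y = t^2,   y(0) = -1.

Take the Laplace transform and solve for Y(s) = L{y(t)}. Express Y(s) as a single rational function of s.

Y(s) = (-s^3 + 2)/(s^4 - 4*s^3)

Transform both sides with L{·}.
With L{y'} = sY - y(0) = sY - (-1): the LHS transforms to (s - 4)Y - (-1).
The right side is L{t^2} = 2/s^3.
So (s - 4)Y = 2/s^3 + (-1).
Solve for Y(s) and write it as one ratio of polynomials.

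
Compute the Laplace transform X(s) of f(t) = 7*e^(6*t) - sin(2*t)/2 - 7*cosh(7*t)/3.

The transform is linear, so treat each term independently.
(-7/3)·[L{cosh(7t)} = s/(s^2 - 49)]; (-1/2)·[L{sin(2t)} = 2/(s^2 + 4)]; (7)·[L{e^(6t)} = 1/(s - 6)].

X(s) = -7*s/(3*(s^2 - 49)) - 1/(s^2 + 4) + 7/(s - 6)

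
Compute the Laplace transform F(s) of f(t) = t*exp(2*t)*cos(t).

F(s) = (s - 3)*(s - 1)/(s^2 - 4*s + 5)^2

L{cos(t)} = s/(s^2 + 1).
Multiplying by e^(2t) shifts s → s - 2, so L{exp(2*t)*cos(t)} = (s - 2)/((s - 2)^2 + 1).
Then apply L{t·g(t)} = -d/ds[G(s)] with G(s) = (s - 2)/((s - 2)^2 + 1):
differentiating 1 time and applying the sign gives (s - 3)*(s - 1)/(s^2 - 4*s + 5)^2.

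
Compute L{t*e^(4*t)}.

L{t} = 1!/s^2 = 1/s^2.
By the first shifting theorem, multiplying by e^(4t) replaces s with s - 4.

(s - 4)^(-2)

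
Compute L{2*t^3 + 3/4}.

By linearity of the Laplace transform, transform each term separately.
(2)·[L{t^3} = 3!/s^4 = 6/s^4]; L{3/4} = (3/4)/s.

3/(4*s) + 12/s^4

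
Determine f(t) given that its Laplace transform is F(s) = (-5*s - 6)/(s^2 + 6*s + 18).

Complete the square in the denominator: s^2 + 6*s + 18 = (s + 3)^2 + 3^2.
Split the numerator to match: -5*s - 6 = -5·(s + 3) + 3·3.
Invert each term: -5·(s + 3)/((s + 3)^2 + 9) ↔ -5e^(-3t)cos(3t); 3·3/((s + 3)^2 + 9) ↔ 3e^(-3t)sin(3t).

f(t) = 3*exp(-3*t)*sin(3*t) - 5*exp(-3*t)*cos(3*t)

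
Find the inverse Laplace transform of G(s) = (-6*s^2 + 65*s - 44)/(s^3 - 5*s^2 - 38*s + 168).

3*exp(7*t) - 4*exp(4*t) - 5*exp(-6*t)

Factor the denominator: s^3 - 5*s^2 - 38*s + 168 = (s - 7)*(s - 4)*(s + 6).
Partial fraction decomposition gives [3/(s - 7)] + [-5/(s + 6)] + [-4/(s - 4)].
Invert each term: 3/(s - 7) ↔ 3e^(7t); -5/(s + 6) ↔ -5e^(-6t); -4/(s - 4) ↔ -4e^(4t).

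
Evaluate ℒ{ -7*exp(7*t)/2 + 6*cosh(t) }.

6*s/(s^2 - 1) - 7/(2*(s - 7))

By linearity of the Laplace transform, transform each term separately.
(-7/2)·[L{e^(7t)} = 1/(s - 7)]; (6)·[L{cosh(t)} = s/(s^2 - 1)].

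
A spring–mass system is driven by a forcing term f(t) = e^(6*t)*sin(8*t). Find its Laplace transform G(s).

G(s) = 8/((s - 6)^2 + 64)

L{sin(8t)} = 8/(s^2 + 64).
By the first shifting theorem, multiplying by e^(6t) replaces s with s - 6.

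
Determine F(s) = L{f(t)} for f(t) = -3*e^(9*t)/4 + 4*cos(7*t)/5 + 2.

The transform is linear, so treat each term independently.
(4/5)·[L{cos(7t)} = s/(s^2 + 49)]; (-3/4)·[L{e^(9t)} = 1/(s - 9)]; L{2} = 2/s.

F(s) = 4*s/(5*(s^2 + 49)) - 3/(4*(s - 9)) + 2/s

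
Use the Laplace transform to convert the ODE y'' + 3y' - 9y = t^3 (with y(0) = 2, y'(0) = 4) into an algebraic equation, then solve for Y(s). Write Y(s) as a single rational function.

Y(s) = (2*s^5 + 10*s^4 + 6)/(s^6 + 3*s^5 - 9*s^4)

Transform both sides with L{·}.
The derivative rules (L{y''} = s^2 Y - s·y(0) - y'(0) and L{y'} = sY - y(0), with y(0) = 2, y'(0) = 4) turn the left side into (s^2 + 3*s - 9)Y - (2*s + 10).
The right side is L{t^3} = 6/s^4.
So (s^2 + 3*s - 9)Y = 6/s^4 + (2*s + 10).
Isolate Y and clear denominators.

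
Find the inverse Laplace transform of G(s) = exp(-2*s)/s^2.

The factor e^(-2s) signals a time shift by c = 2 (second shifting theorem).
L{t} = 1!/s^2 = 1/s^2, so L^-1{s^(-2)} = t.
Hence the inverse is u(t - 2) times that function evaluated at t - 2.

Heaviside(t - 2)*(t - 2)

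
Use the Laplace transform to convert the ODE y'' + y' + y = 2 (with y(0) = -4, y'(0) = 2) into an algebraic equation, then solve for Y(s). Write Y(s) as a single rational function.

Take the Laplace transform of both sides.
With L{y''} = s^2 Y - s·y(0) - y'(0) and L{y'} = sY - y(0), with y(0) = -4, y'(0) = 2: the LHS transforms to (s^2 + s + 1)Y - (-4*s - 2).
The right side is L{2} = 2/s.
So (s^2 + s + 1)Y = 2/s + (-4*s - 2).
Divide through and combine into a single rational function.

Y(s) = (-4*s^2 - 2*s + 2)/(s^3 + s^2 + s)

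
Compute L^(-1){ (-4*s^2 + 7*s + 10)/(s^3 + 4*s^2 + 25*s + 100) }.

Factor the denominator: s^3 + 4*s^2 + 25*s + 100 = (s + 4)*(s^2 + 25).
Partial fraction decomposition gives [-2/(s + 4)] + [-2*s/(s^2 + 25)] + [15/(s^2 + 25)].
Invert each term: -2/(s + 4) ↔ -2e^(-4t); -2·s/(s^2 + 25) ↔ -2cos(5t); 3·5/(s^2 + 25) ↔ 3sin(5t).

3*sin(5*t) - 2*cos(5*t) - 2*exp(-4*t)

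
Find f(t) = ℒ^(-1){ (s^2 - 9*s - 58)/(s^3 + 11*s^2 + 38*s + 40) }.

Factor the denominator: s^3 + 11*s^2 + 38*s + 40 = (s + 2)*(s + 4)*(s + 5).
Partial fraction decomposition gives [-6/(s + 2)] + [3/(s + 4)] + [4/(s + 5)].
Invert each term: -6/(s + 2) ↔ -6e^(-2t); 3/(s + 4) ↔ 3e^(-4t); 4/(s + 5) ↔ 4e^(-5t).

f(t) = -6*exp(-2*t) + 3*exp(-4*t) + 4*exp(-5*t)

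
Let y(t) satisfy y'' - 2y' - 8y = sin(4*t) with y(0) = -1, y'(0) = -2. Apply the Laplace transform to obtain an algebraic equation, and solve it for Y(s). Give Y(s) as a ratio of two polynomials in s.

Take the Laplace transform of both sides.
The derivative rules (L{y''} = s^2 Y - s·y(0) - y'(0) and L{y'} = sY - y(0), with y(0) = -1, y'(0) = -2) turn the left side into (s^2 - 2*s - 8)Y - (-s).
The right side is L{sin(4*t)} = 4/(s^2 + 16).
So (s^2 - 2*s - 8)Y = 4/(s^2 + 16) + (-s).
Isolate Y and clear denominators.

Y(s) = (-s^3 - 16*s + 4)/(s^4 - 2*s^3 + 8*s^2 - 32*s - 128)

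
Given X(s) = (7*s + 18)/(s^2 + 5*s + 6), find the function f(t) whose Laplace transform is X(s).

Factor the denominator: s^2 + 5*s + 6 = (s + 2)*(s + 3).
Partial fraction decomposition gives [3/(s + 3)] + [4/(s + 2)].
Invert each term: 3/(s + 3) ↔ 3e^(-3t); 4/(s + 2) ↔ 4e^(-2t).

f(t) = 4*exp(-2*t) + 3*exp(-3*t)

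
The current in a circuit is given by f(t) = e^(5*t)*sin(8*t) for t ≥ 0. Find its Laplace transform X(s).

L{sin(8t)} = 8/(s^2 + 64).
By the first shifting theorem, multiplying by e^(5t) replaces s with s - 5.

X(s) = 8/((s - 5)^2 + 64)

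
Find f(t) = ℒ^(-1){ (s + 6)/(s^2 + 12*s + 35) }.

f(t) = exp(-6*t)*cosh(t)

Rewrite the denominator: s^2 + 12*s + 35 = (s + 6)^2 - 1.
The form in (s + 6) signals a first-shifting-theorem factor e^(-6t).
Since L{cosh(t)} = s/(s^2 - 1), the inverse is e^(-6*t)*cosh(t).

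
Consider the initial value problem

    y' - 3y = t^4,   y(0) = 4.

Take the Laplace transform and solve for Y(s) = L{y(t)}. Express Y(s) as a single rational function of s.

Y(s) = (4*s^5 + 24)/(s^6 - 3*s^5)

Apply the Laplace transform to the equation.
Using L{y'} = sY - y(0) = sY - 4, the left side becomes (s - 3)Y - (4).
The right side is L{t^4} = 24/s^5.
So (s - 3)Y = 24/s^5 + (4).
Isolate Y and clear denominators.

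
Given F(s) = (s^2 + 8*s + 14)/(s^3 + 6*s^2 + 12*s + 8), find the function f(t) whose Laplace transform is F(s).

f(t) = t^2*exp(-2*t) + 4*t*exp(-2*t) + exp(-2*t)

Factor the denominator: s^3 + 6*s^2 + 12*s + 8 = (s + 2)^3.
Partial fraction decomposition gives [1/(s + 2)] + [4/(s + 2)^2] + [2/(s + 2)^3].
Invert each term: 1/(s + 2) ↔ e^(-2t); 4/(s + 2)^2 ↔ 4t·e^(-2t); 2/(s + 2)^3 ↔ (1)t^2·e^(-2t).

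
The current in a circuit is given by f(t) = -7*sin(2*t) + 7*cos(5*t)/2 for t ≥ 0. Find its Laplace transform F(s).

F(s) = 7*s/(2*(s^2 + 25)) - 14/(s^2 + 4)

The transform is linear, so treat each term independently.
(-7)·[L{sin(2t)} = 2/(s^2 + 4)]; (7/2)·[L{cos(5t)} = s/(s^2 + 25)].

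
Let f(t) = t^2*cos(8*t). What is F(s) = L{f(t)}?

L{cos(8t)} = s/(s^2 + 64).
Then apply L{t^2·g(t)} = (-1)^2 d^2/ds^2[G(s)] with G(s) = s/(s^2 + 64):
differentiating 2 times and applying the sign gives 2*s*(s^2 - 192)/(s^2 + 64)^3.

F(s) = 2*s*(s^2 - 192)/(s^2 + 64)^3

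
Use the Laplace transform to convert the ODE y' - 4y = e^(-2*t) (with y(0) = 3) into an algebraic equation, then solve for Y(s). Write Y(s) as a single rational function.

Apply the Laplace transform to the equation.
With L{y'} = sY - y(0) = sY - 3: the LHS transforms to (s - 4)Y - (3).
The right side is L{e^(-2*t)} = 1/(s + 2).
So (s - 4)Y = 1/(s + 2) + (3).
Divide through and combine into a single rational function.

Y(s) = (3*s + 7)/(s^2 - 2*s - 8)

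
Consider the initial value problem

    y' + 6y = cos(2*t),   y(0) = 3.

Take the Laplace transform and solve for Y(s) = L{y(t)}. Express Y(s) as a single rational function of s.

Transform both sides with L{·}.
Using L{y'} = sY - y(0) = sY - 3, the left side becomes (s + 6)Y - (3).
The right side is L{cos(2*t)} = s/(s^2 + 4).
So (s + 6)Y = s/(s^2 + 4) + (3).
Solve for Y(s) and write it as one ratio of polynomials.

Y(s) = (3*s^2 + s + 12)/(s^3 + 6*s^2 + 4*s + 24)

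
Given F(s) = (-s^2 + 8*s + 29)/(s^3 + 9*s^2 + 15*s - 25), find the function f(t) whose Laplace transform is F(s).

f(t) = 6*t*exp(-5*t) + exp(t) - 2*exp(-5*t)

Factor the denominator: s^3 + 9*s^2 + 15*s - 25 = (s - 1)*(s + 5)^2.
Partial fraction decomposition gives [-2/(s + 5)] + [6/(s + 5)^2] + [1/(s - 1)].
Invert each term: -2/(s + 5) ↔ -2e^(-5t); 6/(s + 5)^2 ↔ 6t·e^(-5t); 1/(s - 1) ↔ e^(t).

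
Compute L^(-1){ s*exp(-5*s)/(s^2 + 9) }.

Heaviside(t - 5)*(cos(3*t - 15))

The factor e^(-5s) signals a time shift by c = 5 (second shifting theorem).
L{cos(3t)} = s/(s^2 + 9), so L^-1{s/(s^2 + 9)} = cos(3*t).
Hence the inverse is u(t - 5) times that function evaluated at t - 5.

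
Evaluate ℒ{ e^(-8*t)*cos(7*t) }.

(s + 8)/((s + 8)^2 + 49)

L{cos(7t)} = s/(s^2 + 49).
By the first shifting theorem, multiplying by e^(-8t) replaces s with s + 8.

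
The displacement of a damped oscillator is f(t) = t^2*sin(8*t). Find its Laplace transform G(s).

L{sin(8t)} = 8/(s^2 + 64).
Then apply L{t^2·g(t)} = (-1)^2 d^2/ds^2[H(s)] with H(s) = 8/(s^2 + 64):
differentiating 2 times and applying the sign gives 16*(3*s^2 - 64)/(s^2 + 64)^3.

G(s) = 16*(3*s^2 - 64)/(s^2 + 64)^3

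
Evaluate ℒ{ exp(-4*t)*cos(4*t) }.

L{cos(4t)} = s/(s^2 + 16).
By the first shifting theorem, multiplying by e^(-4t) replaces s with s + 4.

(s + 4)/((s + 4)^2 + 16)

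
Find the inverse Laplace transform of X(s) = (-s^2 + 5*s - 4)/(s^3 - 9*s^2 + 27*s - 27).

Factor the denominator: s^3 - 9*s^2 + 27*s - 27 = (s - 3)^3.
Partial fraction decomposition gives [-1/(s - 3)] + [-1/(s - 3)^2] + [2/(s - 3)^3].
Invert each term: -1/(s - 3) ↔ -e^(3t); -1/(s - 3)^2 ↔ -t·e^(3t); 2/(s - 3)^3 ↔ (1)t^2·e^(3t).

t^2*exp(3*t) - t*exp(3*t) - exp(3*t)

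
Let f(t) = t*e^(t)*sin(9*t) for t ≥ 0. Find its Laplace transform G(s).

L{sin(9t)} = 9/(s^2 + 81).
Multiplying by e^(t) shifts s → s - 1, so L{e^(t)*sin(9*t)} = 9/((s - 1)^2 + 81).
Then apply L{t·g(t)} = -d/ds[H(s)] with H(s) = 9/((s - 1)^2 + 81):
differentiating 1 time and applying the sign gives 18*(s - 1)/(s^2 - 2*s + 82)^2.

G(s) = 18*(s - 1)/(s^2 - 2*s + 82)^2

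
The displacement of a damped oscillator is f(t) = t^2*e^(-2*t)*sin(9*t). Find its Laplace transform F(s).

F(s) = 54*(s^2 + 4*s - 23)/(s^2 + 4*s + 85)^3

L{sin(9t)} = 9/(s^2 + 81).
Multiplying by e^(-2t) shifts s → s + 2, so L{e^(-2*t)*sin(9*t)} = 9/((s + 2)^2 + 81).
Then apply L{t^2·g(t)} = (-1)^2 d^2/ds^2[G(s)] with G(s) = 9/((s + 2)^2 + 81):
differentiating 2 times and applying the sign gives 54*(s^2 + 4*s - 23)/(s^2 + 4*s + 85)^3.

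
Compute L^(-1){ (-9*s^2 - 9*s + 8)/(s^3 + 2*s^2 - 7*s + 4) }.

-2*t*exp(t) - 5*exp(t) - 4*exp(-4*t)

Factor the denominator: s^3 + 2*s^2 - 7*s + 4 = (s - 1)^2*(s + 4).
Partial fraction decomposition gives [-5/(s - 1)] + [-2/(s - 1)^2] + [-4/(s + 4)].
Invert each term: -5/(s - 1) ↔ -5e^(t); -2/(s - 1)^2 ↔ -2t·e^(t); -4/(s + 4) ↔ -4e^(-4t).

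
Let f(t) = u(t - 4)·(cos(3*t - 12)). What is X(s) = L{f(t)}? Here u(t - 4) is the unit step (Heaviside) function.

By the second shifting theorem, L{u(t - c)·g(t - c)} = e^(-cs)·G(s) with c = 4 and G(s) = L{g(t)}.
L{cos(3t)} = s/(s^2 + 9).

X(s) = s*exp(-4*s)/(s^2 + 9)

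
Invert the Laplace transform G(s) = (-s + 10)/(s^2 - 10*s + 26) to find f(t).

Complete the square in the denominator: s^2 - 10*s + 26 = (s - 5)^2 + 1^2.
Split the numerator to match: -s + 10 = -1·(s - 5) + 5·1.
Invert each term: -1·(s - 5)/((s - 5)^2 + 1) ↔ -e^(5t)cos(t); 5·1/((s - 5)^2 + 1) ↔ 5e^(5t)sin(t).

f(t) = 5*exp(5*t)*sin(t) - exp(5*t)*cos(t)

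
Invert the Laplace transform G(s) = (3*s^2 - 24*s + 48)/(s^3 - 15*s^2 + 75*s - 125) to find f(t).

f(t) = 3*t^2*exp(5*t)/2 + 6*t*exp(5*t) + 3*exp(5*t)

Factor the denominator: s^3 - 15*s^2 + 75*s - 125 = (s - 5)^3.
Partial fraction decomposition gives [3/(s - 5)] + [6/(s - 5)^2] + [3/(s - 5)^3].
Invert each term: 3/(s - 5) ↔ 3e^(5t); 6/(s - 5)^2 ↔ 6t·e^(5t); 3/(s - 5)^3 ↔ (3/2)t^2·e^(5t).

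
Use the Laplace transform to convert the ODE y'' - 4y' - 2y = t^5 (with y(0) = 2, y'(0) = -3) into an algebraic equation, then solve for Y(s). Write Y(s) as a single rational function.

Laplace-transform each side.
With L{y''} = s^2 Y - s·y(0) - y'(0) and L{y'} = sY - y(0), with y(0) = 2, y'(0) = -3: the LHS transforms to (s^2 - 4*s - 2)Y - (2*s - 11).
The right side is L{t^5} = 120/s^6.
So (s^2 - 4*s - 2)Y = 120/s^6 + (2*s - 11).
Divide through and combine into a single rational function.

Y(s) = (2*s^7 - 11*s^6 + 120)/(s^8 - 4*s^7 - 2*s^6)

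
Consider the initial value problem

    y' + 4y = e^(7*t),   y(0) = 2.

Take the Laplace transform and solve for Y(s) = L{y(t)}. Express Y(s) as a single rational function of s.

Transform both sides with L{·}.
With L{y'} = sY - y(0) = sY - 2: the LHS transforms to (s + 4)Y - (2).
The right side is L{e^(7*t)} = 1/(s - 7).
So (s + 4)Y = 1/(s - 7) + (2).
Divide through and combine into a single rational function.

Y(s) = (2*s - 13)/(s^2 - 3*s - 28)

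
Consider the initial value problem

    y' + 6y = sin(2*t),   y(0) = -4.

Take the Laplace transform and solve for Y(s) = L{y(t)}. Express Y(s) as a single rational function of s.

Y(s) = (-4*s^2 - 14)/(s^3 + 6*s^2 + 4*s + 24)

Laplace-transform each side.
With L{y'} = sY - y(0) = sY - (-4): the LHS transforms to (s + 6)Y - (-4).
The right side is L{sin(2*t)} = 2/(s^2 + 4).
So (s + 6)Y = 2/(s^2 + 4) + (-4).
Divide through and combine into a single rational function.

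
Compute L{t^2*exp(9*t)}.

L{e^(9t)} = 1/(s - 9).
Then apply L{t^2·g(t)} = (-1)^2 d^2/ds^2[H(s)] with H(s) = 1/(s - 9):
differentiating 2 times and applying the sign gives 2/(s - 9)^3.

2/(s - 9)^3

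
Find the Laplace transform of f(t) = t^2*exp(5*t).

L{e^(5t)} = 1/(s - 5).
Then apply L{t^2·g(t)} = (-1)^2 d^2/ds^2[G(s)] with G(s) = 1/(s - 5):
differentiating 2 times and applying the sign gives 2/(s - 5)^3.

2/(s - 5)^3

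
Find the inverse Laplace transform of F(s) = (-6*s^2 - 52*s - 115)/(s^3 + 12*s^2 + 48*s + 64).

-3*t^2*exp(-4*t)/2 - 4*t*exp(-4*t) - 6*exp(-4*t)

Factor the denominator: s^3 + 12*s^2 + 48*s + 64 = (s + 4)^3.
Partial fraction decomposition gives [-6/(s + 4)] + [-4/(s + 4)^2] + [-3/(s + 4)^3].
Invert each term: -6/(s + 4) ↔ -6e^(-4t); -4/(s + 4)^2 ↔ -4t·e^(-4t); -3/(s + 4)^3 ↔ (-3/2)t^2·e^(-4t).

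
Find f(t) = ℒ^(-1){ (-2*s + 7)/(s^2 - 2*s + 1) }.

f(t) = 5*t*exp(t) - 2*exp(t)

Factor the denominator: s^2 - 2*s + 1 = (s - 1)^2.
Partial fraction decomposition gives [-2/(s - 1)] + [5/(s - 1)^2].
Invert each term: -2/(s - 1) ↔ -2e^(t); 5/(s - 1)^2 ↔ 5t·e^(t).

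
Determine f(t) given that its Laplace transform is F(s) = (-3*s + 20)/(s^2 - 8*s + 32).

Complete the square in the denominator: s^2 - 8*s + 32 = (s - 4)^2 + 4^2.
Split the numerator to match: -3*s + 20 = -3·(s - 4) + 2·4.
Invert each term: -3·(s - 4)/((s - 4)^2 + 16) ↔ -3e^(4t)cos(4t); 2·4/((s - 4)^2 + 16) ↔ 2e^(4t)sin(4t).

f(t) = 2*exp(4*t)*sin(4*t) - 3*exp(4*t)*cos(4*t)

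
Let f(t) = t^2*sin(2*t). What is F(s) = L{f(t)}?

F(s) = 4*(3*s^2 - 4)/(s^2 + 4)^3

L{sin(2t)} = 2/(s^2 + 4).
Then apply L{t^2·g(t)} = (-1)^2 d^2/ds^2[G(s)] with G(s) = 2/(s^2 + 4):
differentiating 2 times and applying the sign gives 4*(3*s^2 - 4)/(s^2 + 4)^3.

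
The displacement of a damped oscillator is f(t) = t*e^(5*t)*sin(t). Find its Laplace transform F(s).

F(s) = 2*(s - 5)/(s^2 - 10*s + 26)^2

L{sin(t)} = 1/(s^2 + 1).
Multiplying by e^(5t) shifts s → s - 5, so L{e^(5*t)*sin(t)} = 1/((s - 5)^2 + 1).
Then apply L{t·g(t)} = -d/ds[G(s)] with G(s) = 1/((s - 5)^2 + 1):
differentiating 1 time and applying the sign gives 2*(s - 5)/(s^2 - 10*s + 26)^2.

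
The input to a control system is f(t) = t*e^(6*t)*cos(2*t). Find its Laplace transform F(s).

L{cos(2t)} = s/(s^2 + 4).
Multiplying by e^(6t) shifts s → s - 6, so L{e^(6*t)*cos(2*t)} = (s - 6)/((s - 6)^2 + 4).
Then apply L{t·g(t)} = -d/ds[G(s)] with G(s) = (s - 6)/((s - 6)^2 + 4):
differentiating 1 time and applying the sign gives (s - 8)*(s - 4)/(s^2 - 12*s + 40)^2.

F(s) = (s - 8)*(s - 4)/(s^2 - 12*s + 40)^2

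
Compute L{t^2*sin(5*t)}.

10*(3*s^2 - 25)/(s^2 + 25)^3

L{sin(5t)} = 5/(s^2 + 25).
Then apply L{t^2·g(t)} = (-1)^2 d^2/ds^2[G(s)] with G(s) = 5/(s^2 + 25):
differentiating 2 times and applying the sign gives 10*(3*s^2 - 25)/(s^2 + 25)^3.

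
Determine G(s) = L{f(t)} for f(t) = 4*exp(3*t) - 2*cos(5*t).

G(s) = -2*s/(s^2 + 25) + 4/(s - 3)

By linearity of the Laplace transform, transform each term separately.
(4)·[L{e^(3t)} = 1/(s - 3)]; (-2)·[L{cos(5t)} = s/(s^2 + 25)].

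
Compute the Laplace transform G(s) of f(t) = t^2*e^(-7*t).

L{e^(-7t)} = 1/(s + 7).
Then apply L{t^2·g(t)} = (-1)^2 d^2/ds^2[H(s)] with H(s) = 1/(s + 7):
differentiating 2 times and applying the sign gives 2/(s + 7)^3.

G(s) = 2/(s + 7)^3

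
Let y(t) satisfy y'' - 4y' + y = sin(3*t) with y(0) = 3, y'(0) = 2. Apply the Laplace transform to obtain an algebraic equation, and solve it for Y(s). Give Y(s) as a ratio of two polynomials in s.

Y(s) = (3*s^3 - 10*s^2 + 27*s - 87)/(s^4 - 4*s^3 + 10*s^2 - 36*s + 9)

Laplace-transform each side.
With L{y''} = s^2 Y - s·y(0) - y'(0) and L{y'} = sY - y(0), with y(0) = 3, y'(0) = 2: the LHS transforms to (s^2 - 4*s + 1)Y - (3*s - 10).
The right side is L{sin(3*t)} = 3/(s^2 + 9).
So (s^2 - 4*s + 1)Y = 3/(s^2 + 9) + (3*s - 10).
Isolate Y and clear denominators.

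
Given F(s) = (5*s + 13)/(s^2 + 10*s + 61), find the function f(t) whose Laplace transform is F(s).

f(t) = -2*exp(-5*t)*sin(6*t) + 5*exp(-5*t)*cos(6*t)

Complete the square in the denominator: s^2 + 10*s + 61 = (s + 5)^2 + 6^2.
Split the numerator to match: 5*s + 13 = 5·(s + 5) - 2·6.
Invert each term: 5·(s + 5)/((s + 5)^2 + 36) ↔ 5e^(-5t)cos(6t); -2·6/((s + 5)^2 + 36) ↔ -2e^(-5t)sin(6t).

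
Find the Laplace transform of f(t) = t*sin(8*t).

L{sin(8t)} = 8/(s^2 + 64).
Then apply L{t·g(t)} = -d/ds[G(s)] with G(s) = 8/(s^2 + 64):
differentiating 1 time and applying the sign gives 16*s/(s^2 + 64)^2.

16*s/(s^2 + 64)^2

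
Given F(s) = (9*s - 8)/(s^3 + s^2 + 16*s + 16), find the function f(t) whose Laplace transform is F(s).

Factor the denominator: s^3 + s^2 + 16*s + 16 = (s + 1)*(s^2 + 16).
Partial fraction decomposition gives [-1/(s + 1)] + [s/(s^2 + 16)] + [8/(s^2 + 16)].
Invert each term: -1/(s + 1) ↔ -e^(-t); 1·s/(s^2 + 16) ↔ cos(4t); 2·4/(s^2 + 16) ↔ 2sin(4t).

f(t) = 2*sin(4*t) + cos(4*t) - exp(-t)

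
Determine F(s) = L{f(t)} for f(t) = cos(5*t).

L{cos(5t)} = s/(s^2 + 25).

F(s) = s/(s^2 + 25)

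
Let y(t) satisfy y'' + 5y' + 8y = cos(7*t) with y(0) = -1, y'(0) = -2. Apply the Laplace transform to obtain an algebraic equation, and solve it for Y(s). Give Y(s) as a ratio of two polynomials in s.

Y(s) = (-s^3 - 7*s^2 - 48*s - 343)/(s^4 + 5*s^3 + 57*s^2 + 245*s + 392)

Transform both sides with L{·}.
Using L{y''} = s^2 Y - s·y(0) - y'(0) and L{y'} = sY - y(0), with y(0) = -1, y'(0) = -2, the left side becomes (s^2 + 5*s + 8)Y - (-s - 7).
The right side is L{cos(7*t)} = s/(s^2 + 49).
So (s^2 + 5*s + 8)Y = s/(s^2 + 49) + (-s - 7).
Divide through and combine into a single rational function.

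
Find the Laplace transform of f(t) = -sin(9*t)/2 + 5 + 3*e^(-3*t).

By linearity of the Laplace transform, transform each term separately.
L{5} = 5/s; (3)·[L{e^(-3t)} = 1/(s + 3)]; (-1/2)·[L{sin(9t)} = 9/(s^2 + 81)].

-9/(2*(s^2 + 81)) + 3/(s + 3) + 5/s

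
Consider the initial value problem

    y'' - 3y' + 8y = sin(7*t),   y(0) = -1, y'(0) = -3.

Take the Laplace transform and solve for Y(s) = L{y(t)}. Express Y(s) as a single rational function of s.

Y(s) = (-s^3 - 49*s + 7)/(s^4 - 3*s^3 + 57*s^2 - 147*s + 392)

Take the Laplace transform of both sides.
Using L{y''} = s^2 Y - s·y(0) - y'(0) and L{y'} = sY - y(0), with y(0) = -1, y'(0) = -3, the left side becomes (s^2 - 3*s + 8)Y - (-s).
The right side is L{sin(7*t)} = 7/(s^2 + 49).
So (s^2 - 3*s + 8)Y = 7/(s^2 + 49) + (-s).
Divide through and combine into a single rational function.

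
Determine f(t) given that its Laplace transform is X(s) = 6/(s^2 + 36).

f(t) = sin(6*t)

Since L{sin(6t)} = 6/(s^2 + 36), the inverse is sin(6*t).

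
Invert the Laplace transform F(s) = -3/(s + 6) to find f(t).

Since L{e^(-6t)} = 1/(s + 6), the inverse is e^(-6*t), scaled by -3.

f(t) = -3*exp(-6*t)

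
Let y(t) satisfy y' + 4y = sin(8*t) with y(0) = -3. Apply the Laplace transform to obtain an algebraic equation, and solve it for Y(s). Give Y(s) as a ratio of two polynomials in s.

Laplace-transform each side.
Using L{y'} = sY - y(0) = sY - (-3), the left side becomes (s + 4)Y - (-3).
The right side is L{sin(8*t)} = 8/(s^2 + 64).
So (s + 4)Y = 8/(s^2 + 64) + (-3).
Isolate Y and clear denominators.

Y(s) = (-3*s^2 - 184)/(s^3 + 4*s^2 + 64*s + 256)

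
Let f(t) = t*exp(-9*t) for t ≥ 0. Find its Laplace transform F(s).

L{e^(-9t)} = 1/(s + 9).
Then apply L{t·g(t)} = -d/ds[G(s)] with G(s) = 1/(s + 9):
differentiating 1 time and applying the sign gives (s + 9)^(-2).

F(s) = (s + 9)^(-2)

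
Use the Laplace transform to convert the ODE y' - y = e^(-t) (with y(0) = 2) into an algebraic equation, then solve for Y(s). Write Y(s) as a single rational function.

Y(s) = (2*s + 3)/(s^2 - 1)

Take the Laplace transform of both sides.
With L{y'} = sY - y(0) = sY - 2: the LHS transforms to (s - 1)Y - (2).
The right side is L{e^(-t)} = 1/(s + 1).
So (s - 1)Y = 1/(s + 1) + (2).
Solve for Y(s) and write it as one ratio of polynomials.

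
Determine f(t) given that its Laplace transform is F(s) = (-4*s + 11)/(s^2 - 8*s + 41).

f(t) = -exp(4*t)*sin(5*t) - 4*exp(4*t)*cos(5*t)

Complete the square in the denominator: s^2 - 8*s + 41 = (s - 4)^2 + 5^2.
Split the numerator to match: -4*s + 11 = -4·(s - 4) - 1·5.
Invert each term: -4·(s - 4)/((s - 4)^2 + 25) ↔ -4e^(4t)cos(5t); -1·5/((s - 4)^2 + 25) ↔ -e^(4t)sin(5t).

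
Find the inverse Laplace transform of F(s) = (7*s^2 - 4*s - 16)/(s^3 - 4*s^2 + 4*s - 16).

4*exp(4*t) + 4*sin(2*t) + 3*cos(2*t)

Factor the denominator: s^3 - 4*s^2 + 4*s - 16 = (s - 4)*(s^2 + 4).
Partial fraction decomposition gives [4/(s - 4)] + [3*s/(s^2 + 4)] + [8/(s^2 + 4)].
Invert each term: 4/(s - 4) ↔ 4e^(4t); 3·s/(s^2 + 4) ↔ 3cos(2t); 4·2/(s^2 + 4) ↔ 4sin(2t).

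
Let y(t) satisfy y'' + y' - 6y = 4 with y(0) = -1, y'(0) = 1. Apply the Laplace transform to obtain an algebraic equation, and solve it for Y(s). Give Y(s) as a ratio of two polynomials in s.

Apply the Laplace transform to the equation.
With L{y''} = s^2 Y - s·y(0) - y'(0) and L{y'} = sY - y(0), with y(0) = -1, y'(0) = 1: the LHS transforms to (s^2 + s - 6)Y - (-s).
The right side is L{4} = 4/s.
So (s^2 + s - 6)Y = 4/s + (-s).
Solve for Y(s) and write it as one ratio of polynomials.

Y(s) = (-s - 2)/(s^2 + 3*s)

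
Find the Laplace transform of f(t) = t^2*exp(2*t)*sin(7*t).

L{sin(7t)} = 7/(s^2 + 49).
Multiplying by e^(2t) shifts s → s - 2, so L{exp(2*t)*sin(7*t)} = 7/((s - 2)^2 + 49).
Then apply L{t^2·g(t)} = (-1)^2 d^2/ds^2[G(s)] with G(s) = 7/((s - 2)^2 + 49):
differentiating 2 times and applying the sign gives 14*(3*s^2 - 12*s - 37)/(s^2 - 4*s + 53)^3.

14*(3*s^2 - 12*s - 37)/(s^2 - 4*s + 53)^3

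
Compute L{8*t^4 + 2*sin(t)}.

2/(s^2 + 1) + 192/s^5

Apply the Laplace transform termwise.
(8)·[L{t^4} = 4!/s^5 = 24/s^5]; (2)·[L{sin(t)} = 1/(s^2 + 1)].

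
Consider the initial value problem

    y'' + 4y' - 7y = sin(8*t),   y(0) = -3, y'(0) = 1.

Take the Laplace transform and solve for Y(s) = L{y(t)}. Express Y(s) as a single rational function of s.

Apply the Laplace transform to the equation.
With L{y''} = s^2 Y - s·y(0) - y'(0) and L{y'} = sY - y(0), with y(0) = -3, y'(0) = 1: the LHS transforms to (s^2 + 4*s - 7)Y - (-3*s - 11).
The right side is L{sin(8*t)} = 8/(s^2 + 64).
So (s^2 + 4*s - 7)Y = 8/(s^2 + 64) + (-3*s - 11).
Solve for Y(s) and write it as one ratio of polynomials.

Y(s) = (-3*s^3 - 11*s^2 - 192*s - 696)/(s^4 + 4*s^3 + 57*s^2 + 256*s - 448)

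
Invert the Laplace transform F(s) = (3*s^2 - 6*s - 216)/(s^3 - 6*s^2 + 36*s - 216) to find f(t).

Factor the denominator: s^3 - 6*s^2 + 36*s - 216 = (s - 6)*(s^2 + 36).
Partial fraction decomposition gives [-2/(s - 6)] + [5*s/(s^2 + 36)] + [24/(s^2 + 36)].
Invert each term: -2/(s - 6) ↔ -2e^(6t); 5·s/(s^2 + 36) ↔ 5cos(6t); 4·6/(s^2 + 36) ↔ 4sin(6t).

f(t) = -2*exp(6*t) + 4*sin(6*t) + 5*cos(6*t)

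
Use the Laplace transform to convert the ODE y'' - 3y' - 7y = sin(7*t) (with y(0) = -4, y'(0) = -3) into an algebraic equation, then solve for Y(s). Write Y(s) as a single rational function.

Laplace-transform each side.
Using L{y''} = s^2 Y - s·y(0) - y'(0) and L{y'} = sY - y(0), with y(0) = -4, y'(0) = -3, the left side becomes (s^2 - 3*s - 7)Y - (-4*s + 9).
The right side is L{sin(7*t)} = 7/(s^2 + 49).
So (s^2 - 3*s - 7)Y = 7/(s^2 + 49) + (-4*s + 9).
Isolate Y and clear denominators.

Y(s) = (-4*s^3 + 9*s^2 - 196*s + 448)/(s^4 - 3*s^3 + 42*s^2 - 147*s - 343)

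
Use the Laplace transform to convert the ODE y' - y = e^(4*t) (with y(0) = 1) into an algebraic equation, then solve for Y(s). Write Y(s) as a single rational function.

Take the Laplace transform of both sides.
Using L{y'} = sY - y(0) = sY - 1, the left side becomes (s - 1)Y - (1).
The right side is L{e^(4*t)} = 1/(s - 4).
So (s - 1)Y = 1/(s - 4) + (1).
Solve for Y(s) and write it as one ratio of polynomials.

Y(s) = (s - 3)/(s^2 - 5*s + 4)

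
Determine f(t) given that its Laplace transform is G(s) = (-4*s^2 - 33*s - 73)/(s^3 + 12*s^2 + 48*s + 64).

Factor the denominator: s^3 + 12*s^2 + 48*s + 64 = (s + 4)^3.
Partial fraction decomposition gives [-4/(s + 4)] + [-1/(s + 4)^2] + [-5/(s + 4)^3].
Invert each term: -4/(s + 4) ↔ -4e^(-4t); -1/(s + 4)^2 ↔ -t·e^(-4t); -5/(s + 4)^3 ↔ (-5/2)t^2·e^(-4t).

f(t) = -5*t^2*exp(-4*t)/2 - t*exp(-4*t) - 4*exp(-4*t)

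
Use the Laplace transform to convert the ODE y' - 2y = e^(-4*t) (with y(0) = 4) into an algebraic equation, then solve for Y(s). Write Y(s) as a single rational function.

Laplace-transform each side.
With L{y'} = sY - y(0) = sY - 4: the LHS transforms to (s - 2)Y - (4).
The right side is L{e^(-4*t)} = 1/(s + 4).
So (s - 2)Y = 1/(s + 4) + (4).
Isolate Y and clear denominators.

Y(s) = (4*s + 17)/(s^2 + 2*s - 8)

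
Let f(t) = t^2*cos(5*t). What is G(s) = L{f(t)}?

G(s) = 2*s*(s^2 - 75)/(s^2 + 25)^3

L{cos(5t)} = s/(s^2 + 25).
Then apply L{t^2·g(t)} = (-1)^2 d^2/ds^2[H(s)] with H(s) = s/(s^2 + 25):
differentiating 2 times and applying the sign gives 2*s*(s^2 - 75)/(s^2 + 25)^3.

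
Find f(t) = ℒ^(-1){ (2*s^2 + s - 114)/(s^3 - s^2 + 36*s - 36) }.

f(t) = -3*exp(t) + sin(6*t) + 5*cos(6*t)

Factor the denominator: s^3 - s^2 + 36*s - 36 = (s - 1)*(s^2 + 36).
Partial fraction decomposition gives [-3/(s - 1)] + [5*s/(s^2 + 36)] + [6/(s^2 + 36)].
Invert each term: -3/(s - 1) ↔ -3e^(t); 5·s/(s^2 + 36) ↔ 5cos(6t); 1·6/(s^2 + 36) ↔ sin(6t).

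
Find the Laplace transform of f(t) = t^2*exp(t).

2/(s - 1)^3

L{e^(t)} = 1/(s - 1).
Then apply L{t^2·g(t)} = (-1)^2 d^2/ds^2[G(s)] with G(s) = 1/(s - 1):
differentiating 2 times and applying the sign gives 2/(s - 1)^3.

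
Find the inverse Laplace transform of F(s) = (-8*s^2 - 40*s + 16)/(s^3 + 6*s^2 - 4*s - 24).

Factor the denominator: s^3 + 6*s^2 - 4*s - 24 = (s - 2)*(s + 2)*(s + 6).
Partial fraction decomposition gives [-3/(s - 2)] + [-1/(s + 6)] + [-4/(s + 2)].
Invert each term: -3/(s - 2) ↔ -3e^(2t); -1/(s + 6) ↔ -e^(-6t); -4/(s + 2) ↔ -4e^(-2t).

-3*exp(2*t) - 4*exp(-2*t) - exp(-6*t)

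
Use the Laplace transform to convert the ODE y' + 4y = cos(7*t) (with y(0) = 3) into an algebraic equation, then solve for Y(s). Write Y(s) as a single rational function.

Take the Laplace transform of both sides.
The derivative rules (L{y'} = sY - y(0) = sY - 3) turn the left side into (s + 4)Y - (3).
The right side is L{cos(7*t)} = s/(s^2 + 49).
So (s + 4)Y = s/(s^2 + 49) + (3).
Solve for Y(s) and write it as one ratio of polynomials.

Y(s) = (3*s^2 + s + 147)/(s^3 + 4*s^2 + 49*s + 196)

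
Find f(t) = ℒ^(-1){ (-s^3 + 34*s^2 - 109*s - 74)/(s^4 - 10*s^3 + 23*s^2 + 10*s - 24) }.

f(t) = 4*exp(6*t) + exp(4*t) - 5*exp(t) - exp(-t)

Factor the denominator: s^4 - 10*s^3 + 23*s^2 + 10*s - 24 = (s - 6)*(s - 4)*(s - 1)*(s + 1).
Partial fraction decomposition gives [-1/(s + 1)] + [-5/(s - 1)] + [4/(s - 6)] + [1/(s - 4)].
Invert each term: -1/(s + 1) ↔ -e^(-t); -5/(s - 1) ↔ -5e^(t); 4/(s - 6) ↔ 4e^(6t); 1/(s - 4) ↔ e^(4t).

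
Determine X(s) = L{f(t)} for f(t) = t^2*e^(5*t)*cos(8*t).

L{cos(8t)} = s/(s^2 + 64).
Multiplying by e^(5t) shifts s → s - 5, so L{e^(5*t)*cos(8*t)} = (s - 5)/((s - 5)^2 + 64).
Then apply L{t^2·g(t)} = (-1)^2 d^2/ds^2[G(s)] with G(s) = (s - 5)/((s - 5)^2 + 64):
differentiating 2 times and applying the sign gives 2*(s - 5)*(s^2 - 10*s - 167)/(s^2 - 10*s + 89)^3.

X(s) = 2*(s - 5)*(s^2 - 10*s - 167)/(s^2 - 10*s + 89)^3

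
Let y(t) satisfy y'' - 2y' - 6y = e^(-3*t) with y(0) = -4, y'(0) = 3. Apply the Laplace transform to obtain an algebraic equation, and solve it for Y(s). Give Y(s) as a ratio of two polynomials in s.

Apply the Laplace transform to the equation.
The derivative rules (L{y''} = s^2 Y - s·y(0) - y'(0) and L{y'} = sY - y(0), with y(0) = -4, y'(0) = 3) turn the left side into (s^2 - 2*s - 6)Y - (-4*s + 11).
The right side is L{e^(-3*t)} = 1/(s + 3).
So (s^2 - 2*s - 6)Y = 1/(s + 3) + (-4*s + 11).
Solve for Y(s) and write it as one ratio of polynomials.

Y(s) = (-4*s^2 - s + 34)/(s^3 + s^2 - 12*s - 18)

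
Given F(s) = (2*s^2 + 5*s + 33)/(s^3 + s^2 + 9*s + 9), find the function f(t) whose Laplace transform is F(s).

Factor the denominator: s^3 + s^2 + 9*s + 9 = (s + 1)*(s^2 + 9).
Partial fraction decomposition gives [3/(s + 1)] + [-s/(s^2 + 9)] + [6/(s^2 + 9)].
Invert each term: 3/(s + 1) ↔ 3e^(-t); -1·s/(s^2 + 9) ↔ -cos(3t); 2·3/(s^2 + 9) ↔ 2sin(3t).

f(t) = 2*sin(3*t) - cos(3*t) + 3*exp(-t)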